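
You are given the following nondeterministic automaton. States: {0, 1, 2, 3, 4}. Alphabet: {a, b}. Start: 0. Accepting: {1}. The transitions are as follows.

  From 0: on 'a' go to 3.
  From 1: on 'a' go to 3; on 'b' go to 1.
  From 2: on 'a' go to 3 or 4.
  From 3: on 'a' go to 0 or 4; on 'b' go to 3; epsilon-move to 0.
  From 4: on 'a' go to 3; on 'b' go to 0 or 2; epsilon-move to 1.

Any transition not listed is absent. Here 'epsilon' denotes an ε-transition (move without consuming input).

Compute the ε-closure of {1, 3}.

{0, 1, 3}

Begin with {1, 3}.
ε-move 3 → 0; add 0.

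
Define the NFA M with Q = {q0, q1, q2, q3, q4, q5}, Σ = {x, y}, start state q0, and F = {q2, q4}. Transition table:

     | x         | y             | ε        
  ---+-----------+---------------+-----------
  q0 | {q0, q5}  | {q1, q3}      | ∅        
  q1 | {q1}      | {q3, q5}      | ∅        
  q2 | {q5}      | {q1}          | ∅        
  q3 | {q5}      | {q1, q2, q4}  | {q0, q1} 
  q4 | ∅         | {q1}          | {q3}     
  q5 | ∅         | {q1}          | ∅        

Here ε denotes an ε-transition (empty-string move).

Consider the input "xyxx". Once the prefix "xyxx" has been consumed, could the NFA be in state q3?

Start in {q0}.
Read 'x': {q0} → {q0, q5}.
Read 'y': {q0, q5} → {q0, q1, q3}.
Read 'x': {q0, q1, q3} → {q0, q1, q5}.
Read 'x': {q0, q1, q5} → {q0, q1, q5}.
State q3 is not in {q0, q1, q5}.

No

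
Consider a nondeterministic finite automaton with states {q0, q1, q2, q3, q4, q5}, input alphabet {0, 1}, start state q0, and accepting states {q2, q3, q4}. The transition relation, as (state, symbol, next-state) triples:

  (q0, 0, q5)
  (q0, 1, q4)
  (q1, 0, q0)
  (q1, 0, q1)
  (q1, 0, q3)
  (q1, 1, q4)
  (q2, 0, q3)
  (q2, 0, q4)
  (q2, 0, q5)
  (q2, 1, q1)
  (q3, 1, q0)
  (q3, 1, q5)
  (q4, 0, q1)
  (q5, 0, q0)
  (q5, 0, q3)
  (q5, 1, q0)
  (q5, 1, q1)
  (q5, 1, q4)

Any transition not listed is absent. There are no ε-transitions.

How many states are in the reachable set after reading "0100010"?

Start in {q0}.
Read '0': q0→{q5}; now {q5}.
Read '1': q5→{q0, q1, q4}; now {q0, q1, q4}.
Read '0': q0→{q5}, q1→{q0, q1, q3}, q4→{q1}; now {q0, q1, q3, q5}.
Read '0': q0→{q5}, q1→{q0, q1, q3}, q3→∅, q5→{q0, q3}; now {q0, q1, q3, q5}.
Read '0': q0→{q5}, q1→{q0, q1, q3}, q3→∅, q5→{q0, q3}; now {q0, q1, q3, q5}.
Read '1': q0→{q4}, q1→{q4}, q3→{q0, q5}, q5→{q0, q1, q4}; now {q0, q1, q4, q5}.
Read '0': q0→{q5}, q1→{q0, q1, q3}, q4→{q1}, q5→{q0, q3}; now {q0, q1, q3, q5}.
That set has 4 states.

4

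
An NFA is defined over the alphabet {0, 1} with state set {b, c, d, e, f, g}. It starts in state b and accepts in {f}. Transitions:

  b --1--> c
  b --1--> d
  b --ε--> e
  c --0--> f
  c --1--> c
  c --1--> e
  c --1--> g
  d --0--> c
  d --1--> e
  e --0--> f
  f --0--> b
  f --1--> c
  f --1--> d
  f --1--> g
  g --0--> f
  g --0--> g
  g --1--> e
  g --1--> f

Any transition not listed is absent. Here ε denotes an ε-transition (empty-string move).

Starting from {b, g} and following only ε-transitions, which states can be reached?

Begin with {b, g}.
ε-move b → e; add e.

{b, e, g}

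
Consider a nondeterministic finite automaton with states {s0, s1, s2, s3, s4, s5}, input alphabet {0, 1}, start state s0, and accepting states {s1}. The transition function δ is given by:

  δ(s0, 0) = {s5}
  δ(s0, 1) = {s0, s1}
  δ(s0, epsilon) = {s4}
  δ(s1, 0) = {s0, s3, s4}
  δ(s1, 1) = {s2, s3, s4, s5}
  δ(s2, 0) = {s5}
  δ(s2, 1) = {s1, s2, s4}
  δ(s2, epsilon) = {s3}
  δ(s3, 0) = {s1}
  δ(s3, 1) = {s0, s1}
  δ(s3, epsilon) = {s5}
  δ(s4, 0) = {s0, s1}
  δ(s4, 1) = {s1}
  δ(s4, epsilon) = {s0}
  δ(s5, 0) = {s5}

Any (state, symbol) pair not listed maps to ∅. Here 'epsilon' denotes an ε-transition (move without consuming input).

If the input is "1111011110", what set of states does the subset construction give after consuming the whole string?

Start: ε-closure({s0}) = {s0, s4}.
Read '1': s0→{s0, s1}, s4→{s1}; union {s0, s1}; ε-closure = {s0, s1, s4}.
Read '1': s0→{s0, s1}, s1→{s2, s3, s4, s5}, s4→{s1}; now {s0, s1, s2, s3, s4, s5}.
Read '1': s0→{s0, s1}, s1→{s2, s3, s4, s5}, s2→{s1, s2, s4}, s3→{s0, s1}, s4→{s1}, s5→∅; now {s0, s1, s2, s3, s4, s5}.
Read '1': s0→{s0, s1}, s1→{s2, s3, s4, s5}, s2→{s1, s2, s4}, s3→{s0, s1}, s4→{s1}, s5→∅; now {s0, s1, s2, s3, s4, s5}.
Read '0': s0→{s5}, s1→{s0, s3, s4}, s2→{s5}, s3→{s1}, s4→{s0, s1}, s5→{s5}; now {s0, s1, s3, s4, s5}.
Read '1': s0→{s0, s1}, s1→{s2, s3, s4, s5}, s3→{s0, s1}, s4→{s1}, s5→∅; now {s0, s1, s2, s3, s4, s5}.
Read '1': s0→{s0, s1}, s1→{s2, s3, s4, s5}, s2→{s1, s2, s4}, s3→{s0, s1}, s4→{s1}, s5→∅; now {s0, s1, s2, s3, s4, s5}.
Read '1': s0→{s0, s1}, s1→{s2, s3, s4, s5}, s2→{s1, s2, s4}, s3→{s0, s1}, s4→{s1}, s5→∅; now {s0, s1, s2, s3, s4, s5}.
Read '1': s0→{s0, s1}, s1→{s2, s3, s4, s5}, s2→{s1, s2, s4}, s3→{s0, s1}, s4→{s1}, s5→∅; now {s0, s1, s2, s3, s4, s5}.
Read '0': s0→{s5}, s1→{s0, s3, s4}, s2→{s5}, s3→{s1}, s4→{s0, s1}, s5→{s5}; now {s0, s1, s3, s4, s5}.

{s0, s1, s3, s4, s5}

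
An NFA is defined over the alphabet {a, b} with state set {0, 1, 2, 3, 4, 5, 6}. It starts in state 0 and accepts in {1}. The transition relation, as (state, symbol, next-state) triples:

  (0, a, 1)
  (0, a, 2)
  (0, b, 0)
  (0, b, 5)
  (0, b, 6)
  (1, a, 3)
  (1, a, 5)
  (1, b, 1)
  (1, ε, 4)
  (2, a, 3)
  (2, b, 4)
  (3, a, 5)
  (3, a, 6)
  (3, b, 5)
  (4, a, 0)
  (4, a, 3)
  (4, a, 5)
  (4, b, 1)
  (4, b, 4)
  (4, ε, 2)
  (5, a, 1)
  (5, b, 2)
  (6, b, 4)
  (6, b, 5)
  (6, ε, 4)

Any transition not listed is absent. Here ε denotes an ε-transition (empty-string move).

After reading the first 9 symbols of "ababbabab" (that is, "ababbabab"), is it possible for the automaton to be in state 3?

Start in {0}.
Read 'a': 0→{1, 2}; union {1, 2}; ε-closure = {1, 2, 4}.
Read 'b': 1→{1}, 2→{4}, 4→{1, 4}; union {1, 4}; ε-closure = {1, 2, 4}.
Read 'a': 1→{3, 5}, 2→{3}, 4→{0, 3, 5}; now {0, 3, 5}.
Read 'b': 0→{0, 5, 6}, 3→{5}, 5→{2}; union {0, 2, 5, 6}; ε-closure = {0, 2, 4, 5, 6}.
Read 'b': 0→{0, 5, 6}, 2→{4}, 4→{1, 4}, 5→{2}, 6→{4, 5}; now {0, 1, 2, 4, 5, 6}.
Read 'a': 0→{1, 2}, 1→{3, 5}, 2→{3}, 4→{0, 3, 5}, 5→{1}, 6→∅; union {0, 1, 2, 3, 5}; ε-closure = {0, 1, 2, 3, 4, 5}.
Read 'b': 0→{0, 5, 6}, 1→{1}, 2→{4}, 3→{5}, 4→{1, 4}, 5→{2}; now {0, 1, 2, 4, 5, 6}.
Read 'a': 0→{1, 2}, 1→{3, 5}, 2→{3}, 4→{0, 3, 5}, 5→{1}, 6→∅; union {0, 1, 2, 3, 5}; ε-closure = {0, 1, 2, 3, 4, 5}.
Read 'b': 0→{0, 5, 6}, 1→{1}, 2→{4}, 3→{5}, 4→{1, 4}, 5→{2}; now {0, 1, 2, 4, 5, 6}.
State 3 is not in {0, 1, 2, 4, 5, 6}.

No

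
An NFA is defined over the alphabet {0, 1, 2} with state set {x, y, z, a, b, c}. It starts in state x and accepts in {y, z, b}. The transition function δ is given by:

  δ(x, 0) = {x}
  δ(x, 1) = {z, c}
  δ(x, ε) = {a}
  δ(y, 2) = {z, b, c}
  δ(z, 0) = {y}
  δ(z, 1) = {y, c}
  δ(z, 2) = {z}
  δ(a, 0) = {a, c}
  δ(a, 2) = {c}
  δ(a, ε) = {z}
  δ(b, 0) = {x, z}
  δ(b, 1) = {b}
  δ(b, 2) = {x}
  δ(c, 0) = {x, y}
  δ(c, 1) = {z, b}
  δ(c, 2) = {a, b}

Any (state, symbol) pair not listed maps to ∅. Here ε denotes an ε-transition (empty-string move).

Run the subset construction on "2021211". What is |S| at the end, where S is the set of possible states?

4

Start: ε-closure({x}) = {x, z, a}.
Read '2': x→∅, z→{z}, a→{c}; now {z, c}.
Read '0': z→{y}, c→{x, y}; union {x, y}; ε-closure = {x, y, z, a}.
Read '2': x→∅, y→{z, b, c}, z→{z}, a→{c}; now {z, b, c}.
Read '1': z→{y, c}, b→{b}, c→{z, b}; now {y, z, b, c}.
Read '2': y→{z, b, c}, z→{z}, b→{x}, c→{a, b}; now {x, z, a, b, c}.
Read '1': x→{z, c}, z→{y, c}, a→∅, b→{b}, c→{z, b}; now {y, z, b, c}.
Read '1': y→∅, z→{y, c}, b→{b}, c→{z, b}; now {y, z, b, c}.
That set has 4 states.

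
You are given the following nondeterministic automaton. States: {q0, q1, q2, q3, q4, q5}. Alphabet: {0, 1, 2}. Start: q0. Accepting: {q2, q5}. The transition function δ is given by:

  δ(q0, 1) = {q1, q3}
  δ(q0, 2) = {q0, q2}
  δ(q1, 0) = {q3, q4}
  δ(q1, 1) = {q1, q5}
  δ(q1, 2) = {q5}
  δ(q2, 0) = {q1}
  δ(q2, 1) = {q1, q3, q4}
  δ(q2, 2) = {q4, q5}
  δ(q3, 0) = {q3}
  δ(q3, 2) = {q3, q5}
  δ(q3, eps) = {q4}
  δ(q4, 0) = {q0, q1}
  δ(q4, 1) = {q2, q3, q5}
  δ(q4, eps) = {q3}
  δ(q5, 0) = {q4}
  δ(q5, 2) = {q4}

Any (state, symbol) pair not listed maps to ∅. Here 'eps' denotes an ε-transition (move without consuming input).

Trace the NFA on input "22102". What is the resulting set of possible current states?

Start in {q0}.
Read '2': q0→{q0, q2}; now {q0, q2}.
Read '2': q0→{q0, q2}, q2→{q4, q5}; union {q0, q2, q4, q5}; ε-closure = {q0, q2, q3, q4, q5}.
Read '1': q0→{q1, q3}, q2→{q1, q3, q4}, q3→∅, q4→{q2, q3, q5}, q5→∅; now {q1, q2, q3, q4, q5}.
Read '0': q1→{q3, q4}, q2→{q1}, q3→{q3}, q4→{q0, q1}, q5→{q4}; now {q0, q1, q3, q4}.
Read '2': q0→{q0, q2}, q1→{q5}, q3→{q3, q5}, q4→∅; union {q0, q2, q3, q5}; ε-closure = {q0, q2, q3, q4, q5}.

{q0, q2, q3, q4, q5}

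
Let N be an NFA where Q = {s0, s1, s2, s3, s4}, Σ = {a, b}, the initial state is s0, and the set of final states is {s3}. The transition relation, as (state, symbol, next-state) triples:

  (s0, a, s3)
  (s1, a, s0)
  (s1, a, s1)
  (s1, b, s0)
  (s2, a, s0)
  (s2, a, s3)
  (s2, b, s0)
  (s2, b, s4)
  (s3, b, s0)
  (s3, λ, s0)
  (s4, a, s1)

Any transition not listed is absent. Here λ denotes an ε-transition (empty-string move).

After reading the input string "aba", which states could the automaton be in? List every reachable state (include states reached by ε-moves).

Start in {s0}.
Read 'a': s0→{s3}; union {s3}; ε-closure = {s0, s3}.
Read 'b': s0→∅, s3→{s0}; now {s0}.
Read 'a': s0→{s3}; union {s3}; ε-closure = {s0, s3}.

{s0, s3}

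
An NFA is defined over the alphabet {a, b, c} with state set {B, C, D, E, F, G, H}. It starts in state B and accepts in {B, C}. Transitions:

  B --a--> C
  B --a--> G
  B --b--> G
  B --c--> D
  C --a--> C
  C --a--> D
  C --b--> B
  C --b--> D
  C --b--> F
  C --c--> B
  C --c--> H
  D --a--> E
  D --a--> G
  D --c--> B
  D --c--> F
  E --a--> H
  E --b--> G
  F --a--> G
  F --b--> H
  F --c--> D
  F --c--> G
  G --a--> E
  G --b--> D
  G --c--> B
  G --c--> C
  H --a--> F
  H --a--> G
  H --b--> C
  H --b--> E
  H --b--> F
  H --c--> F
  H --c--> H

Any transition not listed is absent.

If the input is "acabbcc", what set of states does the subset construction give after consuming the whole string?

{B, C, D, F, G, H}

Start in {B}.
Read 'a': B→{C, G}; now {C, G}.
Read 'c': C→{B, H}, G→{B, C}; now {B, C, H}.
Read 'a': B→{C, G}, C→{C, D}, H→{F, G}; now {C, D, F, G}.
Read 'b': C→{B, D, F}, D→∅, F→{H}, G→{D}; now {B, D, F, H}.
Read 'b': B→{G}, D→∅, F→{H}, H→{C, E, F}; now {C, E, F, G, H}.
Read 'c': C→{B, H}, E→∅, F→{D, G}, G→{B, C}, H→{F, H}; now {B, C, D, F, G, H}.
Read 'c': B→{D}, C→{B, H}, D→{B, F}, F→{D, G}, G→{B, C}, H→{F, H}; now {B, C, D, F, G, H}.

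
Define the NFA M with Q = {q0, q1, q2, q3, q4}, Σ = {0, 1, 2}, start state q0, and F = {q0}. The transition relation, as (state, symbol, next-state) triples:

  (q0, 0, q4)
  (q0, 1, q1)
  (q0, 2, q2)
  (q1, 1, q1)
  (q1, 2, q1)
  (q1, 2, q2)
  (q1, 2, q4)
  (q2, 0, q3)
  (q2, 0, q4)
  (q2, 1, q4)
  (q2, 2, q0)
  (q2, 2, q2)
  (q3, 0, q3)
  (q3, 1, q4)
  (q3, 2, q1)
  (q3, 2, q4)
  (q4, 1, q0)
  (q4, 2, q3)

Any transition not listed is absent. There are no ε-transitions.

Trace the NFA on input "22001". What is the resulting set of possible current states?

Start in {q0}.
Read '2': {q0} → {q2}.
Read '2': {q2} → {q0, q2}.
Read '0': {q0, q2} → {q3, q4}.
Read '0': {q3, q4} → {q3}.
Read '1': {q3} → {q4}.

{q4}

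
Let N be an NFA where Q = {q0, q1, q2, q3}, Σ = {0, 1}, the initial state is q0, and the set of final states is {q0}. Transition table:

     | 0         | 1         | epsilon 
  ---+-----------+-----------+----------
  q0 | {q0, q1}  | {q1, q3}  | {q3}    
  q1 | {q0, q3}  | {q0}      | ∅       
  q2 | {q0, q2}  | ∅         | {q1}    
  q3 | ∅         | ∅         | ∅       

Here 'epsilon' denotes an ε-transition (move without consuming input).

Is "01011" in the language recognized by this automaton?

Start: ε-closure({q0}) = {q0, q3}.
Read '0': q0→{q0, q1}, q3→∅; union {q0, q1}; ε-closure = {q0, q1, q3}.
Read '1': q0→{q1, q3}, q1→{q0}, q3→∅; now {q0, q1, q3}.
Read '0': q0→{q0, q1}, q1→{q0, q3}, q3→∅; now {q0, q1, q3}.
Read '1': q0→{q1, q3}, q1→{q0}, q3→∅; now {q0, q1, q3}.
Read '1': q0→{q1, q3}, q1→{q0}, q3→∅; now {q0, q1, q3}.
The final set {q0, q1, q3} contains the accepting state q0.

Yes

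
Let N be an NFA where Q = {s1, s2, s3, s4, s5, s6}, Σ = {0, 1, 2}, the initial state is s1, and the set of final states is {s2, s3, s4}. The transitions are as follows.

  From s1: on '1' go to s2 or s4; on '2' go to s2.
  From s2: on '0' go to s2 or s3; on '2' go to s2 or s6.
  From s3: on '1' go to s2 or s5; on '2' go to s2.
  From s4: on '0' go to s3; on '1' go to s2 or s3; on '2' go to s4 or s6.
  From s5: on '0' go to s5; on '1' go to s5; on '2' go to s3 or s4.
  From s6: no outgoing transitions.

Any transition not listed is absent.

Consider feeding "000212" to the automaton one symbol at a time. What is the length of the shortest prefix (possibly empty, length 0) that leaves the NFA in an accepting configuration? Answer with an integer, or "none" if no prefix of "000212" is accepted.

none

Start in {s1}.
Read '0': {s1} → ∅.
The set is empty and remains empty for the remaining 5 symbols.
No reachable set along the way intersects F.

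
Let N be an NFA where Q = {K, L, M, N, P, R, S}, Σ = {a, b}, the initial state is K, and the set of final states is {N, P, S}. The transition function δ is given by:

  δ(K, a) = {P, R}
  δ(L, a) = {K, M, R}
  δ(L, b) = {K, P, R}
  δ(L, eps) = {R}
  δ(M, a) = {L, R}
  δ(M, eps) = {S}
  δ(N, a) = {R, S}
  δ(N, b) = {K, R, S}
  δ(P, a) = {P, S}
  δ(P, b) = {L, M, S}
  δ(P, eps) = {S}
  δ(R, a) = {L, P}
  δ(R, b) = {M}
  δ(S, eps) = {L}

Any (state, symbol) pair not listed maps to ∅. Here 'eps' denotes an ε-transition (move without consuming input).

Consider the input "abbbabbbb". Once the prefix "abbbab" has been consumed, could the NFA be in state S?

Start in {K}.
Read 'a': {K} → {L, P, R, S}.
Read 'b': {L, P, R, S} → {K, L, M, P, R, S}.
Read 'b': {K, L, M, P, R, S} → {K, L, M, P, R, S}.
Read 'b': {K, L, M, P, R, S} → {K, L, M, P, R, S}.
Read 'a': {K, L, M, P, R, S} → {K, L, M, P, R, S}.
Read 'b': {K, L, M, P, R, S} → {K, L, M, P, R, S}.
State S is in {K, L, M, P, R, S}.

Yes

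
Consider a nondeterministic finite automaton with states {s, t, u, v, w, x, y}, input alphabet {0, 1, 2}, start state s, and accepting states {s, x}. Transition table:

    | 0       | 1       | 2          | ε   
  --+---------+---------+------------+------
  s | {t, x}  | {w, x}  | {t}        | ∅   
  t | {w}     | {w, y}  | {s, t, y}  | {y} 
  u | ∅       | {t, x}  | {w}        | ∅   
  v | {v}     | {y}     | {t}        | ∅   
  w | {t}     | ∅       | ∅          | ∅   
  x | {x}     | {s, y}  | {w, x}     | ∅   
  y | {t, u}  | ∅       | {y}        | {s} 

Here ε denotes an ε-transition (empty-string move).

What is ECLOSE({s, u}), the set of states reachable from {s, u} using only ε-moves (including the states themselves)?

{s, u}

Begin with {s, u}.
No ε-moves leave this set, so the closure equals the set itself.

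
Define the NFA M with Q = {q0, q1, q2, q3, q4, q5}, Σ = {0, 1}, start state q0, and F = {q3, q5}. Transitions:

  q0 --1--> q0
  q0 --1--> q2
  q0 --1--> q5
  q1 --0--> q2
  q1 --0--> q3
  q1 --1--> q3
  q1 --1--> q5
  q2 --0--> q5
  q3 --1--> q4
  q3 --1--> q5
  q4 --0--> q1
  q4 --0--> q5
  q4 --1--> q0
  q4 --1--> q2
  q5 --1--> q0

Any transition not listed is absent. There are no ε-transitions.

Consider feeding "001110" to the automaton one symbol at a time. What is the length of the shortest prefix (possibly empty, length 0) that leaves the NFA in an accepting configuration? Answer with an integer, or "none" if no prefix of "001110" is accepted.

none

Start in {q0}.
Read '0': q0→∅; now ∅.
The set is empty and remains empty for the remaining 5 symbols.
No reachable set along the way intersects F.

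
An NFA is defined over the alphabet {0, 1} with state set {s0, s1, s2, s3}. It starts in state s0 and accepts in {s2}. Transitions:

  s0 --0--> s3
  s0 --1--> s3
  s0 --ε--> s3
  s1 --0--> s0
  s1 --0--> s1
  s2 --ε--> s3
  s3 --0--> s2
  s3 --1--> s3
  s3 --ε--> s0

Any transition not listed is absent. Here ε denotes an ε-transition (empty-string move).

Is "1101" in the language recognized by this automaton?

Start: ε-closure({s0}) = {s0, s3}.
Read '1': {s0, s3} → {s0, s3}.
Read '1': {s0, s3} → {s0, s3}.
Read '0': {s0, s3} → {s0, s2, s3}.
Read '1': {s0, s2, s3} → {s0, s3}.
The final set {s0, s3} contains no accepting state.

No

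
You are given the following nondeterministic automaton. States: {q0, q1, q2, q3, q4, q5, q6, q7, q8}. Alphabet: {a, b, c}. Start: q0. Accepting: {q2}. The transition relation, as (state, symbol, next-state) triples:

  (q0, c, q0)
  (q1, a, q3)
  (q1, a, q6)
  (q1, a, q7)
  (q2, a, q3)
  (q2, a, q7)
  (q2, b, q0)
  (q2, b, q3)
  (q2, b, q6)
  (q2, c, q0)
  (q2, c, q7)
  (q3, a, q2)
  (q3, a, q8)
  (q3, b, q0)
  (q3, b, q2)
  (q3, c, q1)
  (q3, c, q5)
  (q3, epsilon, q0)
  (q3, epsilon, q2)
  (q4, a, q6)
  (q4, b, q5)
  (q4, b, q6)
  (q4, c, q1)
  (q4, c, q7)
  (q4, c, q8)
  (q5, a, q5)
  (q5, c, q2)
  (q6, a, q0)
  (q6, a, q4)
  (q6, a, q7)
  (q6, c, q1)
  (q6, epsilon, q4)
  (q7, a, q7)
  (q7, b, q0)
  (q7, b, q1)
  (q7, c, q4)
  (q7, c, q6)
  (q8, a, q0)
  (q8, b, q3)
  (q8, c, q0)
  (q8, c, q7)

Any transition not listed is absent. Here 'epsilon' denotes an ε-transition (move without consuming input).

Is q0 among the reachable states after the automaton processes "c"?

Yes

Start in {q0}.
Read 'c': q0→{q0}; now {q0}.
State q0 is in {q0}.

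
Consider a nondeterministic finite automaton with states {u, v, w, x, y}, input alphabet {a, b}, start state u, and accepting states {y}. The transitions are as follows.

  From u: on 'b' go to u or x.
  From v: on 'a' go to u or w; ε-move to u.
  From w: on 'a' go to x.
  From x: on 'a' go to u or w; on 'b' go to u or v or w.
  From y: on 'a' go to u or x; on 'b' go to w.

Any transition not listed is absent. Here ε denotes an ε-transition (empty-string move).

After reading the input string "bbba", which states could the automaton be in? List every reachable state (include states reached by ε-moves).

{u, w, x}

Start in {u}.
Read 'b': u→{u, x}; now {u, x}.
Read 'b': u→{u, x}, x→{u, v, w}; now {u, v, w, x}.
Read 'b': u→{u, x}, v→∅, w→∅, x→{u, v, w}; now {u, v, w, x}.
Read 'a': u→∅, v→{u, w}, w→{x}, x→{u, w}; now {u, w, x}.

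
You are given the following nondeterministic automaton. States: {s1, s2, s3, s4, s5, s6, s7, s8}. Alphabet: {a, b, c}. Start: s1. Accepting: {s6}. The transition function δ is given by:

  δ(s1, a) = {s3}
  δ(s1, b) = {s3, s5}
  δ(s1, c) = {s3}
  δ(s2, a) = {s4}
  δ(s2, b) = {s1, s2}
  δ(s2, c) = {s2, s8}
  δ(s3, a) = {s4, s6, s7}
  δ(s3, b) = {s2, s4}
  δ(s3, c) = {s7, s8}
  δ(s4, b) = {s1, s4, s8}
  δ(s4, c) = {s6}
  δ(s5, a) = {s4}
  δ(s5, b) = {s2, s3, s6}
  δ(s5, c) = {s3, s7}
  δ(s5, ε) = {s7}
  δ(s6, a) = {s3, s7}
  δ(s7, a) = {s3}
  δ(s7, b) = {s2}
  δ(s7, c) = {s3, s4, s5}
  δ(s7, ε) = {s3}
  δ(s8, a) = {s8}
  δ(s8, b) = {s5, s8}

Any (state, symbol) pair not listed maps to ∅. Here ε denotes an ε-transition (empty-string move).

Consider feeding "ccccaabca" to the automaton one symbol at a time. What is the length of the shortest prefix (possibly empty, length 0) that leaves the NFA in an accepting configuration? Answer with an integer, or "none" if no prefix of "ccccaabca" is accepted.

Start in {s1}.
Read 'c': {s1} → {s3}.
Read 'c': {s3} → {s3, s7, s8}.
Read 'c': {s3, s7, s8} → {s3, s4, s5, s7, s8}.
Read 'c': {s3, s4, s5, s7, s8} → {s3, s4, s5, s6, s7, s8}.
None of the earlier sets intersect F, but {s3, s4, s5, s6, s7, s8} does.

4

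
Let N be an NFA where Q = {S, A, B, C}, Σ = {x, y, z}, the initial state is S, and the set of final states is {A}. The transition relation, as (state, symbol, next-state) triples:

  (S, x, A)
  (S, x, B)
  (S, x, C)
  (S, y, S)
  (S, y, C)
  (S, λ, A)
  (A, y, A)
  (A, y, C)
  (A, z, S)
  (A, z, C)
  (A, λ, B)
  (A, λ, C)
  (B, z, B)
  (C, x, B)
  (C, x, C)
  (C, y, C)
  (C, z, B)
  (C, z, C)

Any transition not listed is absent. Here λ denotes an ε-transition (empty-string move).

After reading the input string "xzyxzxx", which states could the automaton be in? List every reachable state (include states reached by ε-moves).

{B, C}

Start: ε-closure({S}) = {S, A, B, C}.
Read 'x': {S, A, B, C} → {A, B, C}.
Read 'z': {A, B, C} → {S, A, B, C}.
Read 'y': {S, A, B, C} → {S, A, B, C}.
Read 'x': {S, A, B, C} → {A, B, C}.
Read 'z': {A, B, C} → {S, A, B, C}.
Read 'x': {S, A, B, C} → {A, B, C}.
Read 'x': {A, B, C} → {B, C}.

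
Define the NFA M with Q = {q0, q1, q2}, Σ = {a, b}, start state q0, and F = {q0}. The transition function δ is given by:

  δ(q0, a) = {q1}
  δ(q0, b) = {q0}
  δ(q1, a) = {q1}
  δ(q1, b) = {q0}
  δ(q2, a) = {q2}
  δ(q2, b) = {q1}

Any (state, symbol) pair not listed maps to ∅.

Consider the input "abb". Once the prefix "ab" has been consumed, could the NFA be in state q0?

Yes

Start in {q0}.
Read 'a': {q0} → {q1}.
Read 'b': {q1} → {q0}.
State q0 is in {q0}.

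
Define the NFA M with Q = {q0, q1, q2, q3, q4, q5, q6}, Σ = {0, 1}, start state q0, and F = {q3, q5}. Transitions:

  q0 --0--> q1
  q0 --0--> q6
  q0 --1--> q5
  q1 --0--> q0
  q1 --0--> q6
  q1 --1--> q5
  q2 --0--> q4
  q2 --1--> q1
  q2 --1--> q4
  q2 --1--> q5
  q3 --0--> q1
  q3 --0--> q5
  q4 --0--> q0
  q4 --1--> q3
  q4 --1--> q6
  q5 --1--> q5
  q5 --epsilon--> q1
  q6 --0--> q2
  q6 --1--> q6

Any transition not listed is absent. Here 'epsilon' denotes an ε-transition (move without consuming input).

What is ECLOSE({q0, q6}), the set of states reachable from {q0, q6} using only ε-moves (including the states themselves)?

Begin with {q0, q6}.
No ε-moves leave this set, so the closure equals the set itself.

{q0, q6}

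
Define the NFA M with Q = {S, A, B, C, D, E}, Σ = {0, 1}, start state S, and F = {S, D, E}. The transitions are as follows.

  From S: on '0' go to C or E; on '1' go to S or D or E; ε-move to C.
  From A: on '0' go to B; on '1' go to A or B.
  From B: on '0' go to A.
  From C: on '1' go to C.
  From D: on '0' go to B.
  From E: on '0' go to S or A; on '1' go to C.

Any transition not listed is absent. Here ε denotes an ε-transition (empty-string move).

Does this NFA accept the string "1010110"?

Yes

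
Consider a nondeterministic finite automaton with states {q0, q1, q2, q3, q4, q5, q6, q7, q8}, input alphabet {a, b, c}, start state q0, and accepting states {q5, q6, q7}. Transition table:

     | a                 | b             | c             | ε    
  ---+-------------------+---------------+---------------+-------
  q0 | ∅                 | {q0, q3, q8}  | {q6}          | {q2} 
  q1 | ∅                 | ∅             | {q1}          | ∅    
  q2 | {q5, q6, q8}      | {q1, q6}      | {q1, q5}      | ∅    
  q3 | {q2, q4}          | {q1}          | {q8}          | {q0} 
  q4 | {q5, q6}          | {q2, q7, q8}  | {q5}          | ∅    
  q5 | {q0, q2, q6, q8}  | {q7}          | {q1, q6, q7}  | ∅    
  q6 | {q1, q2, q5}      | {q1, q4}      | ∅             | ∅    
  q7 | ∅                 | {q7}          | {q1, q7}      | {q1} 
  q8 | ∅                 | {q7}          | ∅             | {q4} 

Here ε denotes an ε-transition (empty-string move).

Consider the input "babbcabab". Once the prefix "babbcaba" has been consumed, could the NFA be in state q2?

Start: ε-closure({q0}) = {q0, q2}.
Read 'b': {q0, q2} → {q0, q1, q2, q3, q4, q6, q8}.
Read 'a': {q0, q1, q2, q3, q4, q6, q8} → {q1, q2, q4, q5, q6, q8}.
Read 'b': {q1, q2, q4, q5, q6, q8} → {q1, q2, q4, q6, q7, q8}.
Read 'b': {q1, q2, q4, q6, q7, q8} → {q1, q2, q4, q6, q7, q8}.
Read 'c': {q1, q2, q4, q6, q7, q8} → {q1, q5, q7}.
Read 'a': {q1, q5, q7} → {q0, q2, q4, q6, q8}.
Read 'b': {q0, q2, q4, q6, q8} → {q0, q1, q2, q3, q4, q6, q7, q8}.
Read 'a': {q0, q1, q2, q3, q4, q6, q7, q8} → {q1, q2, q4, q5, q6, q8}.
State q2 is in {q1, q2, q4, q5, q6, q8}.

Yes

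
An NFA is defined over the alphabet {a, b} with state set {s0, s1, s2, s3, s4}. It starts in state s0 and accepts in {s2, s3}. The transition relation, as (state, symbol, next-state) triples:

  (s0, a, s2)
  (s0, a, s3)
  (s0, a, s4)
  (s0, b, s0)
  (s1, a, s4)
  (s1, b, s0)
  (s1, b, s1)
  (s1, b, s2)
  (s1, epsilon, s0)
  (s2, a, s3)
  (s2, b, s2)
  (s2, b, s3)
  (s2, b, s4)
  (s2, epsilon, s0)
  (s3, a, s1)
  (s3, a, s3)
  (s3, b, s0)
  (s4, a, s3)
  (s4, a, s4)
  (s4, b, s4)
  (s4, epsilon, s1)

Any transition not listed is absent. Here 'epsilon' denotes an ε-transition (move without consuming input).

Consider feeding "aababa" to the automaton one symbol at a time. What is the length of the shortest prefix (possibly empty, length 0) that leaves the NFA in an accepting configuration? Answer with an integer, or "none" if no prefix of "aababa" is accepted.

1

Start in {s0}.
Read 'a': s0→{s2, s3, s4}; union {s2, s3, s4}; ε-closure = {s0, s1, s2, s3, s4}.
None of the earlier sets intersect F, but {s0, s1, s2, s3, s4} does.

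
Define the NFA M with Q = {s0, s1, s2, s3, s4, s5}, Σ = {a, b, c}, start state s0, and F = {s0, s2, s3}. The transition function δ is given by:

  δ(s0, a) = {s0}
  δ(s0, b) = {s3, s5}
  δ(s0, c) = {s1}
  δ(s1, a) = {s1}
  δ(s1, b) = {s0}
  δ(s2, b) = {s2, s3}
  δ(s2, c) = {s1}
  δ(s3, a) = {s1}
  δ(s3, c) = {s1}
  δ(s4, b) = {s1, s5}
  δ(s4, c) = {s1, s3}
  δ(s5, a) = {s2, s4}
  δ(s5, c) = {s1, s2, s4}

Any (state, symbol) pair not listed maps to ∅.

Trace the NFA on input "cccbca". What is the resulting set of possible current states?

∅

Start in {s0}.
Read 'c': s0→{s1}; now {s1}.
Read 'c': s1→∅; now ∅.
The set is empty and remains empty for the remaining 4 symbols.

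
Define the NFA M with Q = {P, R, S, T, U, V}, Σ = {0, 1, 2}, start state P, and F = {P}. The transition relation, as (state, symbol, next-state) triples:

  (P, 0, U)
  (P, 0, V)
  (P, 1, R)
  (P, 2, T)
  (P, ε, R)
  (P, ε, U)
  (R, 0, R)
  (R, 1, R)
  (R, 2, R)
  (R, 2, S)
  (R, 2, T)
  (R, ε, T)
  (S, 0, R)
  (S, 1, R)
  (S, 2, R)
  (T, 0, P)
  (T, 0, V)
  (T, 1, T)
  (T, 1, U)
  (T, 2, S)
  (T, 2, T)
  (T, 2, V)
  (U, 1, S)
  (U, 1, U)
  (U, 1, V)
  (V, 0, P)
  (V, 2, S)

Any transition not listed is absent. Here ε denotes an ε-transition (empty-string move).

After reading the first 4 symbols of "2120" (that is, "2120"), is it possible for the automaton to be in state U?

Yes

Start: ε-closure({P}) = {P, R, T, U}.
Read '2': {P, R, T, U} → {R, S, T, V}.
Read '1': {R, S, T, V} → {R, T, U}.
Read '2': {R, T, U} → {R, S, T, V}.
Read '0': {R, S, T, V} → {P, R, T, U, V}.
State U is in {P, R, T, U, V}.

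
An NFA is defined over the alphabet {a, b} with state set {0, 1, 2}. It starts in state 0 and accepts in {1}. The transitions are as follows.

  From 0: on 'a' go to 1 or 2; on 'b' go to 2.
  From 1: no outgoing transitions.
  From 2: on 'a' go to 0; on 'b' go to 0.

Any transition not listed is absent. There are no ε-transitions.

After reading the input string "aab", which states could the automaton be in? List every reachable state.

Start in {0}.
Read 'a': {0} → {1, 2}.
Read 'a': {1, 2} → {0}.
Read 'b': {0} → {2}.

{2}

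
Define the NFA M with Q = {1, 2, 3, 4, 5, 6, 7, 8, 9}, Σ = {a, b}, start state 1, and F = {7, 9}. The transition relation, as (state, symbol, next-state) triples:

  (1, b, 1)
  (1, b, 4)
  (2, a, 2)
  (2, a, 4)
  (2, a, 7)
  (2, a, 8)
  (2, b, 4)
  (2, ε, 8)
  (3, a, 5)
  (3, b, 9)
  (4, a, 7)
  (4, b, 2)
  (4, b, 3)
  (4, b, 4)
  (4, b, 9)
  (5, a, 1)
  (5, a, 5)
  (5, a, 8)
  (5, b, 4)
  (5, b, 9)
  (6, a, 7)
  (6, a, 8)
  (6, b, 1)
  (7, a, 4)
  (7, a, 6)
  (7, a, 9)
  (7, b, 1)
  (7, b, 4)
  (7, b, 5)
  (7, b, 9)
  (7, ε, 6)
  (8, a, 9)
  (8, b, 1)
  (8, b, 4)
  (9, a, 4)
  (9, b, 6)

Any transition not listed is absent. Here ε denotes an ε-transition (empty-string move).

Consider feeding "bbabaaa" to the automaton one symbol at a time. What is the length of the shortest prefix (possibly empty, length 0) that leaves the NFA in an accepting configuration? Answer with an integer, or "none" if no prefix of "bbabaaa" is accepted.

Start in {1}.
Read 'b': {1} → {1, 4}.
Read 'b': {1, 4} → {1, 2, 3, 4, 8, 9}.
None of the earlier sets intersect F, but {1, 2, 3, 4, 8, 9} does.

2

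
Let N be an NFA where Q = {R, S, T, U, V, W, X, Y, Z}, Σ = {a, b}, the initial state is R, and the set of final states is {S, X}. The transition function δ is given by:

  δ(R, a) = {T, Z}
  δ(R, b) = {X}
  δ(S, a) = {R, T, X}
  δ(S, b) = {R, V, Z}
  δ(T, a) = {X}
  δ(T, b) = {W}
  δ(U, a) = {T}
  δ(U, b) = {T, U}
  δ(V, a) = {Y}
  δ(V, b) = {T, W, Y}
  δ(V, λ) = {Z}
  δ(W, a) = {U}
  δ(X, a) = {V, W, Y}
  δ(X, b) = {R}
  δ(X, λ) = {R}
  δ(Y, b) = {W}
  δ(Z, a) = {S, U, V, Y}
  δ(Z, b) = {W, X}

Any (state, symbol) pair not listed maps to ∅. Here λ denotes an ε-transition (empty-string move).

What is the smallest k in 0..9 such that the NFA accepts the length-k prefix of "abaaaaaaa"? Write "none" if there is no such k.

2

Start in {R}.
Read 'a': R→{T, Z}; now {T, Z}.
Read 'b': T→{W}, Z→{W, X}; union {W, X}; ε-closure = {R, W, X}.
None of the earlier sets intersect F, but {R, W, X} does.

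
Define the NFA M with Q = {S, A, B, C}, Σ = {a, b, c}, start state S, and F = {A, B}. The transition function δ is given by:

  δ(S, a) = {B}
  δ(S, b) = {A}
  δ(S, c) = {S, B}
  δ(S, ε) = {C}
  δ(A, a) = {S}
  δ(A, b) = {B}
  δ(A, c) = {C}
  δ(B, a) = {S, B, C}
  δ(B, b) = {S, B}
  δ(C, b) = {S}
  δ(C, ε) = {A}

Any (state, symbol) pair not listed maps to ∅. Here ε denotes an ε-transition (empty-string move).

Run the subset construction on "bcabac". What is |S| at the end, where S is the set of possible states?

Start: ε-closure({S}) = {S, A, C}.
Read 'b': {S, A, C} → {S, A, B, C}.
Read 'c': {S, A, B, C} → {S, A, B, C}.
Read 'a': {S, A, B, C} → {S, A, B, C}.
Read 'b': {S, A, B, C} → {S, A, B, C}.
Read 'a': {S, A, B, C} → {S, A, B, C}.
Read 'c': {S, A, B, C} → {S, A, B, C}.
That set has 4 states.

4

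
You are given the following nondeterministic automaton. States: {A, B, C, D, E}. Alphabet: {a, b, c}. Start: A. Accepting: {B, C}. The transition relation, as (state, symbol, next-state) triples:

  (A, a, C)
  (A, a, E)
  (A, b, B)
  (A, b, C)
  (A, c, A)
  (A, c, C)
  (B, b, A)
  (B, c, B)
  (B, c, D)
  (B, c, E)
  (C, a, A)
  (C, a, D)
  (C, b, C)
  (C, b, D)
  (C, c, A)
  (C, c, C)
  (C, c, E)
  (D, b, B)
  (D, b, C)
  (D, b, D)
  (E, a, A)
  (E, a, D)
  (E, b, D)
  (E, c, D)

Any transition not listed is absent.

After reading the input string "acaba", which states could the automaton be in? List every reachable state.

Start in {A}.
Read 'a': A→{C, E}; now {C, E}.
Read 'c': C→{A, C, E}, E→{D}; now {A, C, D, E}.
Read 'a': A→{C, E}, C→{A, D}, D→∅, E→{A, D}; now {A, C, D, E}.
Read 'b': A→{B, C}, C→{C, D}, D→{B, C, D}, E→{D}; now {B, C, D}.
Read 'a': B→∅, C→{A, D}, D→∅; now {A, D}.

{A, D}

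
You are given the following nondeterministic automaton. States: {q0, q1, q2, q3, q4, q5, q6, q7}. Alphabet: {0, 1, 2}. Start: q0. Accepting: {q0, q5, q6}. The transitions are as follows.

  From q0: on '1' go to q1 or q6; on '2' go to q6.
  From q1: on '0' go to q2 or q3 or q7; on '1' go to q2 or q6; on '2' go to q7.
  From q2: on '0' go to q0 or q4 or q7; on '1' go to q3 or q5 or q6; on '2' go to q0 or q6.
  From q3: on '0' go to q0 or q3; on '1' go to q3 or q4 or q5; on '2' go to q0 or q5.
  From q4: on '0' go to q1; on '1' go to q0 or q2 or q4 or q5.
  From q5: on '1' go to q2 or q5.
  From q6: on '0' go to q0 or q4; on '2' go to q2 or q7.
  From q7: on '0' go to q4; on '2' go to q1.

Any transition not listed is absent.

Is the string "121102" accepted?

Yes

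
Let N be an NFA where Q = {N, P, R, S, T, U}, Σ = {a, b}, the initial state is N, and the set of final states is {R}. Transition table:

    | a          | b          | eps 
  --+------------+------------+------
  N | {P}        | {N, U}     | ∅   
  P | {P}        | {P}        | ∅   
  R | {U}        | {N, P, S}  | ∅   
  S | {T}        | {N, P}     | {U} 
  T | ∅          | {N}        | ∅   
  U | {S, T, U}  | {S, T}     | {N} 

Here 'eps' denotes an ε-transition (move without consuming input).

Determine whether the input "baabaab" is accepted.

No

Start in {N}.
Read 'b': N→{N, U}; now {N, U}.
Read 'a': N→{P}, U→{S, T, U}; union {P, S, T, U}; ε-closure = {N, P, S, T, U}.
Read 'a': N→{P}, P→{P}, S→{T}, T→∅, U→{S, T, U}; union {P, S, T, U}; ε-closure = {N, P, S, T, U}.
Read 'b': N→{N, U}, P→{P}, S→{N, P}, T→{N}, U→{S, T}; now {N, P, S, T, U}.
Read 'a': N→{P}, P→{P}, S→{T}, T→∅, U→{S, T, U}; union {P, S, T, U}; ε-closure = {N, P, S, T, U}.
Read 'a': N→{P}, P→{P}, S→{T}, T→∅, U→{S, T, U}; union {P, S, T, U}; ε-closure = {N, P, S, T, U}.
Read 'b': N→{N, U}, P→{P}, S→{N, P}, T→{N}, U→{S, T}; now {N, P, S, T, U}.
The final set {N, P, S, T, U} contains no accepting state.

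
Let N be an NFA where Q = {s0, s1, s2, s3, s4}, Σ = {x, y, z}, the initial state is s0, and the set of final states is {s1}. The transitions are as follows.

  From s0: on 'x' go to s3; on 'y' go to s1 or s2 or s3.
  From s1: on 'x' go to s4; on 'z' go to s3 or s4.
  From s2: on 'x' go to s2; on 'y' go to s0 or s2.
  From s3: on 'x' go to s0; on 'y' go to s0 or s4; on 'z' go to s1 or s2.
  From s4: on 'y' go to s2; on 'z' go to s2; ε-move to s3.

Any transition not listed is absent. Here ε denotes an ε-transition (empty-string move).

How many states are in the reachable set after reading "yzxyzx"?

4

Start in {s0}.
Read 'y': s0→{s1, s2, s3}; now {s1, s2, s3}.
Read 'z': s1→{s3, s4}, s2→∅, s3→{s1, s2}; now {s1, s2, s3, s4}.
Read 'x': s1→{s4}, s2→{s2}, s3→{s0}, s4→∅; union {s0, s2, s4}; ε-closure = {s0, s2, s3, s4}.
Read 'y': s0→{s1, s2, s3}, s2→{s0, s2}, s3→{s0, s4}, s4→{s2}; now {s0, s1, s2, s3, s4}.
Read 'z': s0→∅, s1→{s3, s4}, s2→∅, s3→{s1, s2}, s4→{s2}; now {s1, s2, s3, s4}.
Read 'x': s1→{s4}, s2→{s2}, s3→{s0}, s4→∅; union {s0, s2, s4}; ε-closure = {s0, s2, s3, s4}.
That set has 4 states.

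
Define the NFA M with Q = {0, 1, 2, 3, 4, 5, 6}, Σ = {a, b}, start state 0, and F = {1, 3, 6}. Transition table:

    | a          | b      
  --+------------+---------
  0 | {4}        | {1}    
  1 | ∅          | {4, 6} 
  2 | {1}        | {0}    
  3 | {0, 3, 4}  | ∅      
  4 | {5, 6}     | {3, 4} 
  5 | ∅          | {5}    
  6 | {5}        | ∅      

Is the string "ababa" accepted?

Yes

Start in {0}.
Read 'a': {0} → {4}.
Read 'b': {4} → {3, 4}.
Read 'a': {3, 4} → {0, 3, 4, 5, 6}.
Read 'b': {0, 3, 4, 5, 6} → {1, 3, 4, 5}.
Read 'a': {1, 3, 4, 5} → {0, 3, 4, 5, 6}.
The final set {0, 3, 4, 5, 6} contains the accepting states 3, 6.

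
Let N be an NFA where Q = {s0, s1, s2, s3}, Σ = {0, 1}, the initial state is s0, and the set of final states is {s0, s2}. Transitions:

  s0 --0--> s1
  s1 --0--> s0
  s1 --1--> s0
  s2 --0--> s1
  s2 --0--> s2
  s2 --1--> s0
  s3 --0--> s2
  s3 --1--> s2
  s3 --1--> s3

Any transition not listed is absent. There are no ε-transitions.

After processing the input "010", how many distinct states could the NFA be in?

Start in {s0}.
Read '0': {s0} → {s1}.
Read '1': {s1} → {s0}.
Read '0': {s0} → {s1}.
That set has 1 state.

1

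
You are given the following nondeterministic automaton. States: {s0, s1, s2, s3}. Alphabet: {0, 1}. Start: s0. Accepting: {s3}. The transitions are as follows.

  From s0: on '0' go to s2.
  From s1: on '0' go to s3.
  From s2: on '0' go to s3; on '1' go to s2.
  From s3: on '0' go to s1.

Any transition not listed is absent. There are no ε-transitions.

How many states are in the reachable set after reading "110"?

0

Start in {s0}.
Read '1': s0→∅; now ∅.
The set is empty and remains empty for the remaining 2 symbols.
That set has 0 states.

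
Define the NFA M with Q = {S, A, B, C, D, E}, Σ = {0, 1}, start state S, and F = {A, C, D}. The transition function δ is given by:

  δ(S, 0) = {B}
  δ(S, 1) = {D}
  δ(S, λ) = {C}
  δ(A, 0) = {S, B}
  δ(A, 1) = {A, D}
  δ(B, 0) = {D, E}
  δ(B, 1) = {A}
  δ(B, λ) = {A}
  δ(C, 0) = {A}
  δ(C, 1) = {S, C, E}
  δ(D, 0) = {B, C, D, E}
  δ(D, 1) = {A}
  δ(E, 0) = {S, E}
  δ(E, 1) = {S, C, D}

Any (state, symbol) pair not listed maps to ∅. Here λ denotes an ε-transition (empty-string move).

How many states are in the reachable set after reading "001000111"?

Start: ε-closure({S}) = {S, C}.
Read '0': S→{B}, C→{A}; now {A, B}.
Read '0': A→{S, B}, B→{D, E}; union {S, B, D, E}; ε-closure = {S, A, B, C, D, E}.
Read '1': S→{D}, A→{A, D}, B→{A}, C→{S, C, E}, D→{A}, E→{S, C, D}; now {S, A, C, D, E}.
Read '0': S→{B}, A→{S, B}, C→{A}, D→{B, C, D, E}, E→{S, E}; now {S, A, B, C, D, E}.
Read '0': S→{B}, A→{S, B}, B→{D, E}, C→{A}, D→{B, C, D, E}, E→{S, E}; now {S, A, B, C, D, E}.
Read '0': S→{B}, A→{S, B}, B→{D, E}, C→{A}, D→{B, C, D, E}, E→{S, E}; now {S, A, B, C, D, E}.
Read '1': S→{D}, A→{A, D}, B→{A}, C→{S, C, E}, D→{A}, E→{S, C, D}; now {S, A, C, D, E}.
Read '1': S→{D}, A→{A, D}, C→{S, C, E}, D→{A}, E→{S, C, D}; now {S, A, C, D, E}.
Read '1': S→{D}, A→{A, D}, C→{S, C, E}, D→{A}, E→{S, C, D}; now {S, A, C, D, E}.
That set has 5 states.

5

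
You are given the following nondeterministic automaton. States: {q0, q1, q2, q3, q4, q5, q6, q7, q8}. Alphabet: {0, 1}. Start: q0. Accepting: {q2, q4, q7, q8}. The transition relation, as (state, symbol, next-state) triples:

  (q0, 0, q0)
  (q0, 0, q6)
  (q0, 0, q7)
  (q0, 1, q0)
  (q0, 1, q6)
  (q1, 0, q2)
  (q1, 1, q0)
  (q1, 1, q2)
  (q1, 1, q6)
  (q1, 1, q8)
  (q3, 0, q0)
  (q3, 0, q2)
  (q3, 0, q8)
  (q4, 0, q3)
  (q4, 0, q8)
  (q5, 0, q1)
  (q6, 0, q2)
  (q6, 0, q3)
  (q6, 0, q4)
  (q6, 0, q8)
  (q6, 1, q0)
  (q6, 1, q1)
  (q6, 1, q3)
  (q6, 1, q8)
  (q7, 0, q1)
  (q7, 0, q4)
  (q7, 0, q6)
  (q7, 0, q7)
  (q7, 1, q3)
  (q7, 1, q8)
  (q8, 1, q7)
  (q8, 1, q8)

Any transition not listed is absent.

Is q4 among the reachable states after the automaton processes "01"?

Start in {q0}.
Read '0': q0→{q0, q6, q7}; now {q0, q6, q7}.
Read '1': q0→{q0, q6}, q6→{q0, q1, q3, q8}, q7→{q3, q8}; now {q0, q1, q3, q6, q8}.
State q4 is not in {q0, q1, q3, q6, q8}.

No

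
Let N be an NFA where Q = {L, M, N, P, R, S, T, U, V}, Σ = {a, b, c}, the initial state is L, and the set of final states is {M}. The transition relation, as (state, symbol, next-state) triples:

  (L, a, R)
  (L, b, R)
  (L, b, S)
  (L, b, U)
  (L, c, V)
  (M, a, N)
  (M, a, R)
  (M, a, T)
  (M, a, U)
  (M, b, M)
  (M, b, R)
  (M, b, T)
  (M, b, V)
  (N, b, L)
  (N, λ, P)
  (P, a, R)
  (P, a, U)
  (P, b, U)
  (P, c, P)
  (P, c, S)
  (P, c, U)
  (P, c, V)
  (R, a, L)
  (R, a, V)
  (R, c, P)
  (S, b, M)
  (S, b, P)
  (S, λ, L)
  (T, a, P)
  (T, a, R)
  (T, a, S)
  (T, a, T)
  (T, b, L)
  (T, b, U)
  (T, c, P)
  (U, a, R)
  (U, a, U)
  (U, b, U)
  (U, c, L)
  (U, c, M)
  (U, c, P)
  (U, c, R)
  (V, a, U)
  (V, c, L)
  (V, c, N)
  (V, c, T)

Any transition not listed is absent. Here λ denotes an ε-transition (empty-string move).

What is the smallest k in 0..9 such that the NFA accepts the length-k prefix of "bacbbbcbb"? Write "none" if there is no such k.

3

Start in {L}.
Read 'b': L→{R, S, U}; union {R, S, U}; ε-closure = {L, R, S, U}.
Read 'a': L→{R}, R→{L, V}, S→∅, U→{R, U}; now {L, R, U, V}.
Read 'c': L→{V}, R→{P}, U→{L, M, P, R}, V→{L, N, T}; now {L, M, N, P, R, T, V}.
None of the earlier sets intersect F, but {L, M, N, P, R, T, V} does.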